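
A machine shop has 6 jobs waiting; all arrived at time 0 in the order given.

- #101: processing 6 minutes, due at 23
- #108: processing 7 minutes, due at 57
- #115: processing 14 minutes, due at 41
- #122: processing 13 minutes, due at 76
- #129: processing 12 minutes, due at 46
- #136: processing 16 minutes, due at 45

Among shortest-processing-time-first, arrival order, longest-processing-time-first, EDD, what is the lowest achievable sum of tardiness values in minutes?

SPT (increasing processing time): #101 #108 #129 #122 #115 #136.
#101: 0→6, due 23, tardiness 0
#108: 6→13, due 57, tardiness 0
#129: 13→25, due 46, tardiness 0
#122: 25→38, due 76, tardiness 0
#115: 38→52, due 41, tardiness 11
#136: 52→68, due 45, tardiness 23
Sum = 0+0+0+0+11+23 = 34.
FIFO (arrival order): #101 #108 #115 #122 #129 #136.
#101: 0→6, due 23, tardiness 0
#108: 6→13, due 57, tardiness 0
#115: 13→27, due 41, tardiness 0
#122: 27→40, due 76, tardiness 0
#129: 40→52, due 46, tardiness 6
#136: 52→68, due 45, tardiness 23
Sum = 0+0+0+0+6+23 = 29.
LPT (decreasing processing time): #136 #115 #122 #129 #108 #101.
#136: 0→16, due 45, tardiness 0
#115: 16→30, due 41, tardiness 0
#122: 30→43, due 76, tardiness 0
#129: 43→55, due 46, tardiness 9
#108: 55→62, due 57, tardiness 5
#101: 62→68, due 23, tardiness 45
Sum = 0+0+0+9+5+45 = 59.
EDD (increasing due date): #101 #115 #136 #129 #108 #122.
#101: 0→6, due 23, tardiness 0
#115: 6→20, due 41, tardiness 0
#136: 20→36, due 45, tardiness 0
#129: 36→48, due 46, tardiness 2
#108: 48→55, due 57, tardiness 0
#122: 55→68, due 76, tardiness 0
Sum = 0+0+0+2+0+0 = 2.
SPT 34, FIFO 29, LPT 59, EDD 2 → minimum 2.

2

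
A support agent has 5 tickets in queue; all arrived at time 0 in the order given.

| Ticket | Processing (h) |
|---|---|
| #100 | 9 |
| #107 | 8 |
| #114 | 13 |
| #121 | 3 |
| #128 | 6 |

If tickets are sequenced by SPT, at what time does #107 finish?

SPT (increasing processing time): #121 #128 #107 #100 #114.
#121: 0→3
#128: 3→9
#107: 9→17

17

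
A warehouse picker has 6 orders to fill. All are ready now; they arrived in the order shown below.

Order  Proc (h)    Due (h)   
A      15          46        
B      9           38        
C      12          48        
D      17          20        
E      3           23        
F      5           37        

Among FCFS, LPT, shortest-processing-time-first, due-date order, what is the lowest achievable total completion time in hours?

FIFO (arrival order): A B C D E F.
A: 0→15
B: 15→24
C: 24→36
D: 36→53
E: 53→56
F: 56→61
Sum = 15+24+36+53+56+61 = 245.
LPT (decreasing processing time): D A C B F E.
D: 0→17
A: 17→32
C: 32→44
B: 44→53
F: 53→58
E: 58→61
Sum = 17+32+44+53+58+61 = 265.
SPT (increasing processing time): E F B C A D.
E: 0→3
F: 3→8
B: 8→17
C: 17→29
A: 29→44
D: 44→61
Sum = 3+8+17+29+44+61 = 162.
EDD (increasing due date): D E F B A C.
D: 0→17
E: 17→20
F: 20→25
B: 25→34
A: 34→49
C: 49→61
Sum = 17+20+25+34+49+61 = 206.
FIFO 245, LPT 265, SPT 162, EDD 206 → minimum 162.

162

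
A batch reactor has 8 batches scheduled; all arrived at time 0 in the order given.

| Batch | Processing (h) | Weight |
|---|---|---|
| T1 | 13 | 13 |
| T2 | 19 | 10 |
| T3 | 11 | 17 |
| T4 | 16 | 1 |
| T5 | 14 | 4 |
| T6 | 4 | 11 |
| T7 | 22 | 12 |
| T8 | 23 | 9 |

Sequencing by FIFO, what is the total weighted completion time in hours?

FIFO (arrival order): T1 T2 T3 T4 T5 T6 T7 T8.
T1: finishes 13, weight 13, w·C = 169
T2: finishes 32, weight 10, w·C = 320
T3: finishes 43, weight 17, w·C = 731
T4: finishes 59, weight 1, w·C = 59
T5: finishes 73, weight 4, w·C = 292
T6: finishes 77, weight 11, w·C = 847
T7: finishes 99, weight 12, w·C = 1188
T8: finishes 122, weight 9, w·C = 1098
Sum = 169+320+731+59+292+847+1188+1098 = 4704.

4704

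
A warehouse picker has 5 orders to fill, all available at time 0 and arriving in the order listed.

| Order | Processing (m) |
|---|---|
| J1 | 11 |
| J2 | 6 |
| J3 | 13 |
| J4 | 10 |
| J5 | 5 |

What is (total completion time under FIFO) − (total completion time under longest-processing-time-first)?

-13

FIFO (arrival order): J1 J2 J3 J4 J5.
J1: 0→11
J2: 11→17
J3: 17→30
J4: 30→40
J5: 40→45
Sum = 11+17+30+40+45 = 143.
LPT (decreasing processing time): J3 J1 J4 J2 J5.
J3: 0→13
J1: 13→24
J4: 24→34
J2: 34→40
J5: 40→45
Sum = 13+24+34+40+45 = 156.
Difference = 143 − 156 = -13.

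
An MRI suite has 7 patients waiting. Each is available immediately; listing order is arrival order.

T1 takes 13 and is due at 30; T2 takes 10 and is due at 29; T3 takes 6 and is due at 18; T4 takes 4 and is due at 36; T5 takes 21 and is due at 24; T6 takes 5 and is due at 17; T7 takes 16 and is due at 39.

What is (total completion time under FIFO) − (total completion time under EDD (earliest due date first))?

7

FIFO (arrival order): T1 T2 T3 T4 T5 T6 T7.
T1: 0→13
T2: 13→23
T3: 23→29
T4: 29→33
T5: 33→54
T6: 54→59
T7: 59→75
Sum = 13+23+29+33+54+59+75 = 286.
EDD (increasing due date): T6 T3 T5 T2 T1 T4 T7.
T6: 0→5
T3: 5→11
T5: 11→32
T2: 32→42
T1: 42→55
T4: 55→59
T7: 59→75
Sum = 5+11+32+42+55+59+75 = 279.
Difference = 286 − 279 = 7.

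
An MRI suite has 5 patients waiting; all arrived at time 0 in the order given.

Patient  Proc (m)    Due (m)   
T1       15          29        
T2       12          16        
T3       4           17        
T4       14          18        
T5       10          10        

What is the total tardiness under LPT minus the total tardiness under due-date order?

52

LPT (decreasing processing time): T1 T4 T2 T5 T3.
T1: 0→15, due 29, tardiness 0
T4: 15→29, due 18, tardiness 11
T2: 29→41, due 16, tardiness 25
T5: 41→51, due 10, tardiness 41
T3: 51→55, due 17, tardiness 38
Sum = 0+11+25+41+38 = 115.
EDD (increasing due date): T5 T2 T3 T4 T1.
T5: 0→10, due 10, tardiness 0
T2: 10→22, due 16, tardiness 6
T3: 22→26, due 17, tardiness 9
T4: 26→40, due 18, tardiness 22
T1: 40→55, due 29, tardiness 26
Sum = 0+6+9+22+26 = 63.
Difference = 115 − 63 = 52.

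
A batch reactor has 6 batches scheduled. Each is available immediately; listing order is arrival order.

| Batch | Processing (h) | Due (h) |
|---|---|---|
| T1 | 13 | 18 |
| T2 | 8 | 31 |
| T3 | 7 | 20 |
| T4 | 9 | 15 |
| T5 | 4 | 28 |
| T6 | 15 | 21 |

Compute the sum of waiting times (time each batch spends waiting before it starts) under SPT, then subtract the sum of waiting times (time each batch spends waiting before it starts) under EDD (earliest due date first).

-49

SPT (increasing processing time): T5 T3 T2 T4 T1 T6.
T5: waits 0, runs 0→4
T3: waits 4, runs 4→11
T2: waits 11, runs 11→19
T4: waits 19, runs 19→28
T1: waits 28, runs 28→41
T6: waits 41, runs 41→56
Sum = 0+4+11+19+28+41 = 103.
EDD (increasing due date): T4 T1 T3 T6 T5 T2.
T4: waits 0, runs 0→9
T1: waits 9, runs 9→22
T3: waits 22, runs 22→29
T6: waits 29, runs 29→44
T5: waits 44, runs 44→48
T2: waits 48, runs 48→56
Sum = 0+9+22+29+44+48 = 152.
Difference = 103 − 152 = -49.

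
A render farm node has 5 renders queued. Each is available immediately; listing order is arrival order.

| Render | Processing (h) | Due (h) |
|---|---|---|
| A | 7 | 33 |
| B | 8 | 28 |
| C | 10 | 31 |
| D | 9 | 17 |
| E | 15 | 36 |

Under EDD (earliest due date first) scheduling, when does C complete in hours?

27

EDD (increasing due date): D B C A E.
D: 0→9
B: 9→17
C: 17→27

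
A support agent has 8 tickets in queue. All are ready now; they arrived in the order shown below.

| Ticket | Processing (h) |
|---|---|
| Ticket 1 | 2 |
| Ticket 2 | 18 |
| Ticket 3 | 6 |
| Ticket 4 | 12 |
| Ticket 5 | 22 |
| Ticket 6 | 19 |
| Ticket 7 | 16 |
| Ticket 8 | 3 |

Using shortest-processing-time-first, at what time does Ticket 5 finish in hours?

SPT (increasing processing time): Ticket 1 Ticket 8 Ticket 3 Ticket 4 Ticket 7 Ticket 2 Ticket 6 Ticket 5.
Ticket 1: 0→2
Ticket 8: 2→5
Ticket 3: 5→11
Ticket 4: 11→23
Ticket 7: 23→39
Ticket 2: 39→57
Ticket 6: 57→76
Ticket 5: 76→98

98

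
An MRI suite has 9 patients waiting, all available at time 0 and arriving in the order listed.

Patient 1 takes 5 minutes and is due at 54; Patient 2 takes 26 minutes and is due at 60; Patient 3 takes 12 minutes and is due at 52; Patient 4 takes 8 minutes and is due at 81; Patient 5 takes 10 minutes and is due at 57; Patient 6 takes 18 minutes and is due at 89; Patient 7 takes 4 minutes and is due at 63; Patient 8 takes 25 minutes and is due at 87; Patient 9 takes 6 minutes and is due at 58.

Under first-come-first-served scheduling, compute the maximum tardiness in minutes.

FIFO (arrival order): Patient 1 Patient 2 Patient 3 Patient 4 Patient 5 Patient 6 Patient 7 Patient 8 Patient 9.
Patient 1: 0→5, due 54, tardiness 0
Patient 2: 5→31, due 60, tardiness 0
Patient 3: 31→43, due 52, tardiness 0
Patient 4: 43→51, due 81, tardiness 0
Patient 5: 51→61, due 57, tardiness 4
Patient 6: 61→79, due 89, tardiness 0
Patient 7: 79→83, due 63, tardiness 20
Patient 8: 83→108, due 87, tardiness 21
Patient 9: 108→114, due 58, tardiness 56
Maximum = 56.

56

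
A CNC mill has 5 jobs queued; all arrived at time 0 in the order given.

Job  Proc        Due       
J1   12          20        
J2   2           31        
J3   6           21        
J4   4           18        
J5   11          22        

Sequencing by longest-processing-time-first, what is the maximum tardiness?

15

LPT (decreasing processing time): J1 J5 J3 J4 J2.
J1: 0→12, due 20, tardiness 0
J5: 12→23, due 22, tardiness 1
J3: 23→29, due 21, tardiness 8
J4: 29→33, due 18, tardiness 15
J2: 33→35, due 31, tardiness 4
Maximum = 15.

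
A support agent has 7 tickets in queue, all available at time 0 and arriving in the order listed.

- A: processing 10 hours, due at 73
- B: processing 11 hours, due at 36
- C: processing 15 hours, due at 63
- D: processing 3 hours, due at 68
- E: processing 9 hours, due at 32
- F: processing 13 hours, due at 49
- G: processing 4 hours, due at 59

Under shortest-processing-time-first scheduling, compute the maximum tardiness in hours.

2

SPT (increasing processing time): D G E A B F C.
D: 0→3, due 68, tardiness 0
G: 3→7, due 59, tardiness 0
E: 7→16, due 32, tardiness 0
A: 16→26, due 73, tardiness 0
B: 26→37, due 36, tardiness 1
F: 37→50, due 49, tardiness 1
C: 50→65, due 63, tardiness 2
Maximum = 2.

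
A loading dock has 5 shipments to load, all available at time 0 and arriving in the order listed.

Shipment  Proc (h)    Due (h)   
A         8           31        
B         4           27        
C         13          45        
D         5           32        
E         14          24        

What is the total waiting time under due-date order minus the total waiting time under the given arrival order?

EDD (increasing due date): E B A D C.
E: waits 0, runs 0→14
B: waits 14, runs 14→18
A: waits 18, runs 18→26
D: waits 26, runs 26→31
C: waits 31, runs 31→44
Sum = 0+14+18+26+31 = 89.
FIFO (arrival order): A B C D E.
A: waits 0, runs 0→8
B: waits 8, runs 8→12
C: waits 12, runs 12→25
D: waits 25, runs 25→30
E: waits 30, runs 30→44
Sum = 0+8+12+25+30 = 75.
Difference = 89 − 75 = 14.

14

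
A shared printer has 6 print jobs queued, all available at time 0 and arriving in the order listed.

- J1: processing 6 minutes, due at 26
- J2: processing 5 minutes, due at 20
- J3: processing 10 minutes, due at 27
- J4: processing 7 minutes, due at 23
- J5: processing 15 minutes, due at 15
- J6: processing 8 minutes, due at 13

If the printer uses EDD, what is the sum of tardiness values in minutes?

EDD (increasing due date): J6 J5 J2 J4 J1 J3.
J6: 0→8, due 13, tardiness 0
J5: 8→23, due 15, tardiness 8
J2: 23→28, due 20, tardiness 8
J4: 28→35, due 23, tardiness 12
J1: 35→41, due 26, tardiness 15
J3: 41→51, due 27, tardiness 24
Sum = 0+8+8+12+15+24 = 67.

67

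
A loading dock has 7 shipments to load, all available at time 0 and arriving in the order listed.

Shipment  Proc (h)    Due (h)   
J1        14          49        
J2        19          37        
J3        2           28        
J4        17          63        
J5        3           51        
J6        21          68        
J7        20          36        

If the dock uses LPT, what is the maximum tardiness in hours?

LPT (decreasing processing time): J6 J7 J2 J4 J1 J5 J3.
J6: 0→21, due 68, tardiness 0
J7: 21→41, due 36, tardiness 5
J2: 41→60, due 37, tardiness 23
J4: 60→77, due 63, tardiness 14
J1: 77→91, due 49, tardiness 42
J5: 91→94, due 51, tardiness 43
J3: 94→96, due 28, tardiness 68
Maximum = 68.

68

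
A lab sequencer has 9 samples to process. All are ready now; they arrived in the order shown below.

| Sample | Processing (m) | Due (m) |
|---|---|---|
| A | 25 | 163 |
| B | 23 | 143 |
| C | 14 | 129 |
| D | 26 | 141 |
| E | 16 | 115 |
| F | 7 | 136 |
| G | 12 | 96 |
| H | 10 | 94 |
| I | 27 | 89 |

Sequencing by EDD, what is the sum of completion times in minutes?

750

EDD (increasing due date): I H G E C F D B A.
I: 0→27
H: 27→37
G: 37→49
E: 49→65
C: 65→79
F: 79→86
D: 86→112
B: 112→135
A: 135→160
Sum = 27+37+49+65+79+86+112+135+160 = 750.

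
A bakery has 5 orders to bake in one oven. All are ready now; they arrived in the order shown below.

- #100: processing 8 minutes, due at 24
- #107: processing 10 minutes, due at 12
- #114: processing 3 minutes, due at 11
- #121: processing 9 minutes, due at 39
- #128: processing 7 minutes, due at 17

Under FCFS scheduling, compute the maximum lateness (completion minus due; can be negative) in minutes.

FIFO (arrival order): #100 #107 #114 #121 #128.
#100: 0→8, due 24, lateness -16
#107: 8→18, due 12, lateness 6
#114: 18→21, due 11, lateness 10
#121: 21→30, due 39, lateness -9
#128: 30→37, due 17, lateness 20
Maximum = 20.

20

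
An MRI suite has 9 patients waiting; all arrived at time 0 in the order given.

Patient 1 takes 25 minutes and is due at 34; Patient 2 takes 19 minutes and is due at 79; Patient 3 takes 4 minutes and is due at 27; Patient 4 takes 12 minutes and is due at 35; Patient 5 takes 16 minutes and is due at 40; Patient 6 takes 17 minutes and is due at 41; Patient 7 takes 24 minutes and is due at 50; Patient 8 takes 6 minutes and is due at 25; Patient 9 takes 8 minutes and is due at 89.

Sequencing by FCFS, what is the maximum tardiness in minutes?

98

FIFO (arrival order): Patient 1 Patient 2 Patient 3 Patient 4 Patient 5 Patient 6 Patient 7 Patient 8 Patient 9.
Patient 1: 0→25, due 34, tardiness 0
Patient 2: 25→44, due 79, tardiness 0
Patient 3: 44→48, due 27, tardiness 21
Patient 4: 48→60, due 35, tardiness 25
Patient 5: 60→76, due 40, tardiness 36
Patient 6: 76→93, due 41, tardiness 52
Patient 7: 93→117, due 50, tardiness 67
Patient 8: 117→123, due 25, tardiness 98
Patient 9: 123→131, due 89, tardiness 42
Maximum = 98.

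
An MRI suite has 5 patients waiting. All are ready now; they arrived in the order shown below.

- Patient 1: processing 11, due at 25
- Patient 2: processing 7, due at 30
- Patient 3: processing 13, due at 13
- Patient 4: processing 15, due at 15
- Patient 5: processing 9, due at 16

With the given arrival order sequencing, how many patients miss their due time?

3

FIFO (arrival order): Patient 1 Patient 2 Patient 3 Patient 4 Patient 5.
Patient 1: 0→11, due 25, tardiness 0
Patient 2: 11→18, due 30, tardiness 0
Patient 3: 18→31, due 13, tardiness 18
Patient 4: 31→46, due 15, tardiness 31
Patient 5: 46→55, due 16, tardiness 39
Late patients: 3.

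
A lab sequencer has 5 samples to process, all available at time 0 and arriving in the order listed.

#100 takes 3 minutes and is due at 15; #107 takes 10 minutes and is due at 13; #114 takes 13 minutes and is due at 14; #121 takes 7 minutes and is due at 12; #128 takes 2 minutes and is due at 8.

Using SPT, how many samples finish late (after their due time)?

2

SPT (increasing processing time): #128 #100 #121 #107 #114.
#128: 0→2, due 8, tardiness 0
#100: 2→5, due 15, tardiness 0
#121: 5→12, due 12, tardiness 0
#107: 12→22, due 13, tardiness 9
#114: 22→35, due 14, tardiness 21
Late samples: 2.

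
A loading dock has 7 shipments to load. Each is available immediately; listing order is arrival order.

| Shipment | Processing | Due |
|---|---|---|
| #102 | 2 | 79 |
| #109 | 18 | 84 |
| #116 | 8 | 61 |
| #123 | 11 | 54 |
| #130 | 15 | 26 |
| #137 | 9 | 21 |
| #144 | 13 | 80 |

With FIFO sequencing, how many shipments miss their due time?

FIFO (arrival order): #102 #109 #116 #123 #130 #137 #144.
#102: 0→2, due 79, tardiness 0
#109: 2→20, due 84, tardiness 0
#116: 20→28, due 61, tardiness 0
#123: 28→39, due 54, tardiness 0
#130: 39→54, due 26, tardiness 28
#137: 54→63, due 21, tardiness 42
#144: 63→76, due 80, tardiness 0
Late shipments: 2.

2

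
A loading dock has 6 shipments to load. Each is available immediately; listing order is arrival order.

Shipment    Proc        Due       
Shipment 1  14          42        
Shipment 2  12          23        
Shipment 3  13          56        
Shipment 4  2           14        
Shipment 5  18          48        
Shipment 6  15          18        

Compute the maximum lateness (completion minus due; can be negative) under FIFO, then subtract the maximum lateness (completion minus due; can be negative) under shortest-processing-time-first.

18

FIFO (arrival order): Shipment 1 Shipment 2 Shipment 3 Shipment 4 Shipment 5 Shipment 6.
Shipment 1: 0→14, due 42, lateness -28
Shipment 2: 14→26, due 23, lateness 3
Shipment 3: 26→39, due 56, lateness -17
Shipment 4: 39→41, due 14, lateness 27
Shipment 5: 41→59, due 48, lateness 11
Shipment 6: 59→74, due 18, lateness 56
Maximum = 56.
SPT (increasing processing time): Shipment 4 Shipment 2 Shipment 3 Shipment 1 Shipment 6 Shipment 5.
Shipment 4: 0→2, due 14, lateness -12
Shipment 2: 2→14, due 23, lateness -9
Shipment 3: 14→27, due 56, lateness -29
Shipment 1: 27→41, due 42, lateness -1
Shipment 6: 41→56, due 18, lateness 38
Shipment 5: 56→74, due 48, lateness 26
Maximum = 38.
Difference = 56 − 38 = 18.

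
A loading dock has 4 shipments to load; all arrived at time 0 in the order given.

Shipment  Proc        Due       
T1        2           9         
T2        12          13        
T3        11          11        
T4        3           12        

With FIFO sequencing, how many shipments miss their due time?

3

FIFO (arrival order): T1 T2 T3 T4.
T1: 0→2, due 9, tardiness 0
T2: 2→14, due 13, tardiness 1
T3: 14→25, due 11, tardiness 14
T4: 25→28, due 12, tardiness 16
Late shipments: 3.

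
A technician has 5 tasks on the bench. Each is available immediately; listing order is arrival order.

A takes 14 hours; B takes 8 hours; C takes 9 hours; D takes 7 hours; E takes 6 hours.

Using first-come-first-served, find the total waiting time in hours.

FIFO (arrival order): A B C D E.
A: waits 0, runs 0→14
B: waits 14, runs 14→22
C: waits 22, runs 22→31
D: waits 31, runs 31→38
E: waits 38, runs 38→44
Sum = 0+14+22+31+38 = 105.

105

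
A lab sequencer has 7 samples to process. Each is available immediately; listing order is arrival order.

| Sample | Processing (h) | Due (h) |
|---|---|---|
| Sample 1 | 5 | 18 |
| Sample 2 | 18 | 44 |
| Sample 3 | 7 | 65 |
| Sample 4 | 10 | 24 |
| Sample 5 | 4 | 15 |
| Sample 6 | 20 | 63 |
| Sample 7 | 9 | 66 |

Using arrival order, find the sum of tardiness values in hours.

53

FIFO (arrival order): Sample 1 Sample 2 Sample 3 Sample 4 Sample 5 Sample 6 Sample 7.
Sample 1: 0→5, due 18, tardiness 0
Sample 2: 5→23, due 44, tardiness 0
Sample 3: 23→30, due 65, tardiness 0
Sample 4: 30→40, due 24, tardiness 16
Sample 5: 40→44, due 15, tardiness 29
Sample 6: 44→64, due 63, tardiness 1
Sample 7: 64→73, due 66, tardiness 7
Sum = 0+0+0+16+29+1+7 = 53.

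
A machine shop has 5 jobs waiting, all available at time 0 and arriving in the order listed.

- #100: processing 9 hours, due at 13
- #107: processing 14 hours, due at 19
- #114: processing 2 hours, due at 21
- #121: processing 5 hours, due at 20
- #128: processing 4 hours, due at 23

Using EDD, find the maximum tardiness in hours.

11

EDD (increasing due date): #100 #107 #121 #114 #128.
#100: 0→9, due 13, tardiness 0
#107: 9→23, due 19, tardiness 4
#121: 23→28, due 20, tardiness 8
#114: 28→30, due 21, tardiness 9
#128: 30→34, due 23, tardiness 11
Maximum = 11.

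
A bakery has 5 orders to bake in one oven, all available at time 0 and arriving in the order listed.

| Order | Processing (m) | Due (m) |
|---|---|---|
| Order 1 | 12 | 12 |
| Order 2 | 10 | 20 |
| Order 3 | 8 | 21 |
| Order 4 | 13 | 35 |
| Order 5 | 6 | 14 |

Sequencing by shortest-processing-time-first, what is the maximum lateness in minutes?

SPT (increasing processing time): Order 5 Order 3 Order 2 Order 1 Order 4.
Order 5: 0→6, due 14, lateness -8
Order 3: 6→14, due 21, lateness -7
Order 2: 14→24, due 20, lateness 4
Order 1: 24→36, due 12, lateness 24
Order 4: 36→49, due 35, lateness 14
Maximum = 24.

24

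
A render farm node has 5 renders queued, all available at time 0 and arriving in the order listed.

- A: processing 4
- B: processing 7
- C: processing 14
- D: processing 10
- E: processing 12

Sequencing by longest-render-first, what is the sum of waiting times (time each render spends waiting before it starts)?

119

LPT (decreasing processing time): C E D B A.
C: waits 0, runs 0→14
E: waits 14, runs 14→26
D: waits 26, runs 26→36
B: waits 36, runs 36→43
A: waits 43, runs 43→47
Sum = 0+14+26+36+43 = 119.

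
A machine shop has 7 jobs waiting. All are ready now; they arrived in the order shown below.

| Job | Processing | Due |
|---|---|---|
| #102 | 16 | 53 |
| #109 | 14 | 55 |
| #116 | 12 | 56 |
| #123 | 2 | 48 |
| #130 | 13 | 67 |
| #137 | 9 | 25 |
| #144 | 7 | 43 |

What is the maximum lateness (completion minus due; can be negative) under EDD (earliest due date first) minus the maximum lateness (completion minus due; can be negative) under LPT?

-33

EDD (increasing due date): #137 #144 #123 #102 #109 #116 #130.
#137: 0→9, due 25, lateness -16
#144: 9→16, due 43, lateness -27
#123: 16→18, due 48, lateness -30
#102: 18→34, due 53, lateness -19
#109: 34→48, due 55, lateness -7
#116: 48→60, due 56, lateness 4
#130: 60→73, due 67, lateness 6
Maximum = 6.
LPT (decreasing processing time): #102 #109 #130 #116 #137 #144 #123.
#102: 0→16, due 53, lateness -37
#109: 16→30, due 55, lateness -25
#130: 30→43, due 67, lateness -24
#116: 43→55, due 56, lateness -1
#137: 55→64, due 25, lateness 39
#144: 64→71, due 43, lateness 28
#123: 71→73, due 48, lateness 25
Maximum = 39.
Difference = 6 − 39 = -33.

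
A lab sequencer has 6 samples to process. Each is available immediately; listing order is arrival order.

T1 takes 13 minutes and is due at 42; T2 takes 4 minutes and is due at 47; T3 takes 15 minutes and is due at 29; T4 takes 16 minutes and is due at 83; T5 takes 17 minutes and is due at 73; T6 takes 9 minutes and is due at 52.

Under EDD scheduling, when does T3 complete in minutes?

15

EDD (increasing due date): T3 T1 T2 T6 T5 T4.
T3: 0→15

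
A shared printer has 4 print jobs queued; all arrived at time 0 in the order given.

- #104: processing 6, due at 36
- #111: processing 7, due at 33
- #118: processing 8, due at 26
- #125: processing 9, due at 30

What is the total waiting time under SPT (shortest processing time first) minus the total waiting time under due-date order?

-9

SPT (increasing processing time): #104 #111 #118 #125.
#104: waits 0, runs 0→6
#111: waits 6, runs 6→13
#118: waits 13, runs 13→21
#125: waits 21, runs 21→30
Sum = 0+6+13+21 = 40.
EDD (increasing due date): #118 #125 #111 #104.
#118: waits 0, runs 0→8
#125: waits 8, runs 8→17
#111: waits 17, runs 17→24
#104: waits 24, runs 24→30
Sum = 0+8+17+24 = 49.
Difference = 40 − 49 = -9.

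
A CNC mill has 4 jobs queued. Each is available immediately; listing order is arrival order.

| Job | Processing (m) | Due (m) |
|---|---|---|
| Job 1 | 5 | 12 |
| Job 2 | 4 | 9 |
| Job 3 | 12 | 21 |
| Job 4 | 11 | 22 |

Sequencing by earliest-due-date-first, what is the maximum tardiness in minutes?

10

EDD (increasing due date): Job 2 Job 1 Job 3 Job 4.
Job 2: 0→4, due 9, tardiness 0
Job 1: 4→9, due 12, tardiness 0
Job 3: 9→21, due 21, tardiness 0
Job 4: 21→32, due 22, tardiness 10
Maximum = 10.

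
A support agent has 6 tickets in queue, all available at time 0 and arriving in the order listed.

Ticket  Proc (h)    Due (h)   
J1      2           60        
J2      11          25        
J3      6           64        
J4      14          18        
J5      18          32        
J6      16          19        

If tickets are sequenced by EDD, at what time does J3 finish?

67

EDD (increasing due date): J4 J6 J2 J5 J1 J3.
J4: 0→14
J6: 14→30
J2: 30→41
J5: 41→59
J1: 59→61
J3: 61→67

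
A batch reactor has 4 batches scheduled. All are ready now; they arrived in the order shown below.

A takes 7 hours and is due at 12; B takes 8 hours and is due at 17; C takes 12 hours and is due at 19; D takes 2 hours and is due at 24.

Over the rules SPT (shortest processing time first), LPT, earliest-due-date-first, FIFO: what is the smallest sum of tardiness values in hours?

10

SPT (increasing processing time): D A B C.
D: 0→2, due 24, tardiness 0
A: 2→9, due 12, tardiness 0
B: 9→17, due 17, tardiness 0
C: 17→29, due 19, tardiness 10
Sum = 0+0+0+10 = 10.
LPT (decreasing processing time): C B A D.
C: 0→12, due 19, tardiness 0
B: 12→20, due 17, tardiness 3
A: 20→27, due 12, tardiness 15
D: 27→29, due 24, tardiness 5
Sum = 0+3+15+5 = 23.
EDD (increasing due date): A B C D.
A: 0→7, due 12, tardiness 0
B: 7→15, due 17, tardiness 0
C: 15→27, due 19, tardiness 8
D: 27→29, due 24, tardiness 5
Sum = 0+0+8+5 = 13.
FIFO (arrival order): A B C D.
A: 0→7, due 12, tardiness 0
B: 7→15, due 17, tardiness 0
C: 15→27, due 19, tardiness 8
D: 27→29, due 24, tardiness 5
Sum = 0+0+8+5 = 13.
SPT 10, LPT 23, EDD 13, FIFO 13 → minimum 10.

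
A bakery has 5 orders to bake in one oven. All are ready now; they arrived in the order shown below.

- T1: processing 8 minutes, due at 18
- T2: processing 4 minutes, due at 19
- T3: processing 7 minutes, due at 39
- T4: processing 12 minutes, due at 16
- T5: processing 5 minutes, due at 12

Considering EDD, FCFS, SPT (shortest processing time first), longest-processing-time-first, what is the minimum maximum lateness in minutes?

EDD (increasing due date): T5 T4 T1 T2 T3.
T5: 0→5, due 12, lateness -7
T4: 5→17, due 16, lateness 1
T1: 17→25, due 18, lateness 7
T2: 25→29, due 19, lateness 10
T3: 29→36, due 39, lateness -3
Maximum = 10.
FIFO (arrival order): T1 T2 T3 T4 T5.
T1: 0→8, due 18, lateness -10
T2: 8→12, due 19, lateness -7
T3: 12→19, due 39, lateness -20
T4: 19→31, due 16, lateness 15
T5: 31→36, due 12, lateness 24
Maximum = 24.
SPT (increasing processing time): T2 T5 T3 T1 T4.
T2: 0→4, due 19, lateness -15
T5: 4→9, due 12, lateness -3
T3: 9→16, due 39, lateness -23
T1: 16→24, due 18, lateness 6
T4: 24→36, due 16, lateness 20
Maximum = 20.
LPT (decreasing processing time): T4 T1 T3 T5 T2.
T4: 0→12, due 16, lateness -4
T1: 12→20, due 18, lateness 2
T3: 20→27, due 39, lateness -12
T5: 27→32, due 12, lateness 20
T2: 32→36, due 19, lateness 17
Maximum = 20.
EDD 10, FIFO 24, SPT 20, LPT 20 → minimum 10.

10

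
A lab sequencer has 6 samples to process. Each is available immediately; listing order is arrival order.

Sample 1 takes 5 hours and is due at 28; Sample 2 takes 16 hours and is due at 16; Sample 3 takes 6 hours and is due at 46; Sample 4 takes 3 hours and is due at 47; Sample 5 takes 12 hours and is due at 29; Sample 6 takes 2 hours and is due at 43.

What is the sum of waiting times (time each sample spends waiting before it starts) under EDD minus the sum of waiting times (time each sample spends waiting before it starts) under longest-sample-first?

-13

EDD (increasing due date): Sample 2 Sample 1 Sample 5 Sample 6 Sample 3 Sample 4.
Sample 2: waits 0, runs 0→16
Sample 1: waits 16, runs 16→21
Sample 5: waits 21, runs 21→33
Sample 6: waits 33, runs 33→35
Sample 3: waits 35, runs 35→41
Sample 4: waits 41, runs 41→44
Sum = 0+16+21+33+35+41 = 146.
LPT (decreasing processing time): Sample 2 Sample 5 Sample 3 Sample 1 Sample 4 Sample 6.
Sample 2: waits 0, runs 0→16
Sample 5: waits 16, runs 16→28
Sample 3: waits 28, runs 28→34
Sample 1: waits 34, runs 34→39
Sample 4: waits 39, runs 39→42
Sample 6: waits 42, runs 42→44
Sum = 0+16+28+34+39+42 = 159.
Difference = 146 − 159 = -13.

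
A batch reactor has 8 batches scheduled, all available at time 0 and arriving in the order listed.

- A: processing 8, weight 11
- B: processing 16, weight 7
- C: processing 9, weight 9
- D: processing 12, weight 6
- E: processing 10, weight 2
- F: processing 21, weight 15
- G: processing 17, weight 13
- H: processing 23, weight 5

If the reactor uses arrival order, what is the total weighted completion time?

FIFO (arrival order): A B C D E F G H.
A: finishes 8, weight 11, w·C = 88
B: finishes 24, weight 7, w·C = 168
C: finishes 33, weight 9, w·C = 297
D: finishes 45, weight 6, w·C = 270
E: finishes 55, weight 2, w·C = 110
F: finishes 76, weight 15, w·C = 1140
G: finishes 93, weight 13, w·C = 1209
H: finishes 116, weight 5, w·C = 580
Sum = 88+168+297+270+110+1140+1209+580 = 3862.

3862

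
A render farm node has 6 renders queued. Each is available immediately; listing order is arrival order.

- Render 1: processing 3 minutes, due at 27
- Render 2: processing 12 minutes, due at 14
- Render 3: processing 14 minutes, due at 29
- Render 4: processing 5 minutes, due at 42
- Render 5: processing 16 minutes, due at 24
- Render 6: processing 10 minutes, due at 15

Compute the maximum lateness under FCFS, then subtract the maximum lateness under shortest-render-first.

FIFO (arrival order): Render 1 Render 2 Render 3 Render 4 Render 5 Render 6.
Render 1: 0→3, due 27, lateness -24
Render 2: 3→15, due 14, lateness 1
Render 3: 15→29, due 29, lateness 0
Render 4: 29→34, due 42, lateness -8
Render 5: 34→50, due 24, lateness 26
Render 6: 50→60, due 15, lateness 45
Maximum = 45.
SPT (increasing processing time): Render 1 Render 4 Render 6 Render 2 Render 3 Render 5.
Render 1: 0→3, due 27, lateness -24
Render 4: 3→8, due 42, lateness -34
Render 6: 8→18, due 15, lateness 3
Render 2: 18→30, due 14, lateness 16
Render 3: 30→44, due 29, lateness 15
Render 5: 44→60, due 24, lateness 36
Maximum = 36.
Difference = 45 − 36 = 9.

9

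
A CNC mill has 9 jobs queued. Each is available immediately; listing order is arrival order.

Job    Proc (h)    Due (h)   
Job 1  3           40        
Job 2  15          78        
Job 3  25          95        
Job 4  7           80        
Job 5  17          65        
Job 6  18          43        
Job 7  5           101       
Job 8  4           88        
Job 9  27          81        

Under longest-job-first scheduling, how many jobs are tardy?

LPT (decreasing processing time): Job 9 Job 3 Job 6 Job 5 Job 2 Job 4 Job 7 Job 8 Job 1.
Job 9: 0→27, due 81, tardiness 0
Job 3: 27→52, due 95, tardiness 0
Job 6: 52→70, due 43, tardiness 27
Job 5: 70→87, due 65, tardiness 22
Job 2: 87→102, due 78, tardiness 24
Job 4: 102→109, due 80, tardiness 29
Job 7: 109→114, due 101, tardiness 13
Job 8: 114→118, due 88, tardiness 30
Job 1: 118→121, due 40, tardiness 81
Late jobs: 7.

7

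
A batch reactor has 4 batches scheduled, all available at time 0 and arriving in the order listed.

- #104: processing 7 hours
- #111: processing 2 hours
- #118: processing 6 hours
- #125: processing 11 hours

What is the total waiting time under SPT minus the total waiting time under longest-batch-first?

-28

SPT (increasing processing time): #111 #118 #104 #125.
#111: waits 0, runs 0→2
#118: waits 2, runs 2→8
#104: waits 8, runs 8→15
#125: waits 15, runs 15→26
Sum = 0+2+8+15 = 25.
LPT (decreasing processing time): #125 #104 #118 #111.
#125: waits 0, runs 0→11
#104: waits 11, runs 11→18
#118: waits 18, runs 18→24
#111: waits 24, runs 24→26
Sum = 0+11+18+24 = 53.
Difference = 25 − 53 = -28.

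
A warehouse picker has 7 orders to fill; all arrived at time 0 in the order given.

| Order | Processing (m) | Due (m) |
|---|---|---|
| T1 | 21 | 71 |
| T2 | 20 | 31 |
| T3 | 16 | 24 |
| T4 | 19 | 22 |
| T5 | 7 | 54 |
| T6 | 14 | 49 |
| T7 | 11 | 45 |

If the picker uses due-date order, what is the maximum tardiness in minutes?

EDD (increasing due date): T4 T3 T2 T7 T6 T5 T1.
T4: 0→19, due 22, tardiness 0
T3: 19→35, due 24, tardiness 11
T2: 35→55, due 31, tardiness 24
T7: 55→66, due 45, tardiness 21
T6: 66→80, due 49, tardiness 31
T5: 80→87, due 54, tardiness 33
T1: 87→108, due 71, tardiness 37
Maximum = 37.

37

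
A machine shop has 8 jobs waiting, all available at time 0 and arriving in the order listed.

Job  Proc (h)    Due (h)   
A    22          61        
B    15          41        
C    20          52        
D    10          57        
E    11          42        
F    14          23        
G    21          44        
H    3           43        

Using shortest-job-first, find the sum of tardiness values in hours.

153

SPT (increasing processing time): H D E F B C G A.
H: 0→3, due 43, tardiness 0
D: 3→13, due 57, tardiness 0
E: 13→24, due 42, tardiness 0
F: 24→38, due 23, tardiness 15
B: 38→53, due 41, tardiness 12
C: 53→73, due 52, tardiness 21
G: 73→94, due 44, tardiness 50
A: 94→116, due 61, tardiness 55
Sum = 0+0+0+15+12+21+50+55 = 153.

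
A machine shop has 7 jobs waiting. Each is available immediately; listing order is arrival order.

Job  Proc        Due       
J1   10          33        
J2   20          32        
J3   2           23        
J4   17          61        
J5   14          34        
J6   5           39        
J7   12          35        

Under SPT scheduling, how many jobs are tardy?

SPT (increasing processing time): J3 J6 J1 J7 J5 J4 J2.
J3: 0→2, due 23, tardiness 0
J6: 2→7, due 39, tardiness 0
J1: 7→17, due 33, tardiness 0
J7: 17→29, due 35, tardiness 0
J5: 29→43, due 34, tardiness 9
J4: 43→60, due 61, tardiness 0
J2: 60→80, due 32, tardiness 48
Late jobs: 2.

2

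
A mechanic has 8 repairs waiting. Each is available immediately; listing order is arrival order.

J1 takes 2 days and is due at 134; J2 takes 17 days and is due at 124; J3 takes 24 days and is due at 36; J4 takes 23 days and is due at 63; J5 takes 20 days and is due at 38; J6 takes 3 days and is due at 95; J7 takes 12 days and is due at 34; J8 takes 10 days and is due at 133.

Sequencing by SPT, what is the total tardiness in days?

125

SPT (increasing processing time): J1 J6 J8 J7 J2 J5 J4 J3.
J1: 0→2, due 134, tardiness 0
J6: 2→5, due 95, tardiness 0
J8: 5→15, due 133, tardiness 0
J7: 15→27, due 34, tardiness 0
J2: 27→44, due 124, tardiness 0
J5: 44→64, due 38, tardiness 26
J4: 64→87, due 63, tardiness 24
J3: 87→111, due 36, tardiness 75
Sum = 0+0+0+0+0+26+24+75 = 125.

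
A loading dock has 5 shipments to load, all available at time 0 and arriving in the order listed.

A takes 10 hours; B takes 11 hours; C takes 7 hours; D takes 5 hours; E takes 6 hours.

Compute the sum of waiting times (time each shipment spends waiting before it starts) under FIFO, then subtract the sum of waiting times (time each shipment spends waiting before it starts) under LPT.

-2

FIFO (arrival order): A B C D E.
A: waits 0, runs 0→10
B: waits 10, runs 10→21
C: waits 21, runs 21→28
D: waits 28, runs 28→33
E: waits 33, runs 33→39
Sum = 0+10+21+28+33 = 92.
LPT (decreasing processing time): B A C E D.
B: waits 0, runs 0→11
A: waits 11, runs 11→21
C: waits 21, runs 21→28
E: waits 28, runs 28→34
D: waits 34, runs 34→39
Sum = 0+11+21+28+34 = 94.
Difference = 92 − 94 = -2.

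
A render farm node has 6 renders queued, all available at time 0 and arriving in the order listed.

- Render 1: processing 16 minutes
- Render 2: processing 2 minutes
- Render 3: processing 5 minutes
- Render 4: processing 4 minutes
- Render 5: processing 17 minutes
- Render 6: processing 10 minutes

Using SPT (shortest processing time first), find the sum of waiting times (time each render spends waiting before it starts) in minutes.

SPT (increasing processing time): Render 2 Render 4 Render 3 Render 6 Render 1 Render 5.
Render 2: waits 0, runs 0→2
Render 4: waits 2, runs 2→6
Render 3: waits 6, runs 6→11
Render 6: waits 11, runs 11→21
Render 1: waits 21, runs 21→37
Render 5: waits 37, runs 37→54
Sum = 0+2+6+11+21+37 = 77.

77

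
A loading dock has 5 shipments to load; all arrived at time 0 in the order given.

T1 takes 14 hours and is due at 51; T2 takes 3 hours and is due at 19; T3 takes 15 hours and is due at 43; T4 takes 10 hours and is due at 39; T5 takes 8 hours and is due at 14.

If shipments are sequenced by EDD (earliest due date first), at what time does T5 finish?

8

EDD (increasing due date): T5 T2 T4 T3 T1.
T5: 0→8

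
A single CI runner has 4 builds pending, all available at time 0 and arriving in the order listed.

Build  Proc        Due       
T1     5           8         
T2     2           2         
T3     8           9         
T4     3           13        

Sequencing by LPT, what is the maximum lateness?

LPT (decreasing processing time): T3 T1 T4 T2.
T3: 0→8, due 9, lateness -1
T1: 8→13, due 8, lateness 5
T4: 13→16, due 13, lateness 3
T2: 16→18, due 2, lateness 16
Maximum = 16.

16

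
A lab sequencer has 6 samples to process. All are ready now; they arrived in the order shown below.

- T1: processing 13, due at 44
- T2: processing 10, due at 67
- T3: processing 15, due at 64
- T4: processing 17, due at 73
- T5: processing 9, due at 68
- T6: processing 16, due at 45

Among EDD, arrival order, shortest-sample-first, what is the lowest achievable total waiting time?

EDD (increasing due date): T1 T6 T3 T2 T5 T4.
T1: waits 0, runs 0→13
T6: waits 13, runs 13→29
T3: waits 29, runs 29→44
T2: waits 44, runs 44→54
T5: waits 54, runs 54→63
T4: waits 63, runs 63→80
Sum = 0+13+29+44+54+63 = 203.
FIFO (arrival order): T1 T2 T3 T4 T5 T6.
T1: waits 0, runs 0→13
T2: waits 13, runs 13→23
T3: waits 23, runs 23→38
T4: waits 38, runs 38→55
T5: waits 55, runs 55→64
T6: waits 64, runs 64→80
Sum = 0+13+23+38+55+64 = 193.
SPT (increasing processing time): T5 T2 T1 T3 T6 T4.
T5: waits 0, runs 0→9
T2: waits 9, runs 9→19
T1: waits 19, runs 19→32
T3: waits 32, runs 32→47
T6: waits 47, runs 47→63
T4: waits 63, runs 63→80
Sum = 0+9+19+32+47+63 = 170.
EDD 203, FIFO 193, SPT 170 → minimum 170.

170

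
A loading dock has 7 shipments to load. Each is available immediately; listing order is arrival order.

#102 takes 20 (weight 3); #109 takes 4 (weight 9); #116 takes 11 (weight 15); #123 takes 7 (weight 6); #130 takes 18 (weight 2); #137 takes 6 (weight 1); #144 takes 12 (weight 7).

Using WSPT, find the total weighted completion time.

1007

WSPT (decreasing weight/processing-time ratio): #109 #116 #123 #144 #137 #102 #130.
#109: finishes 4, weight 9, w·C = 36
#116: finishes 15, weight 15, w·C = 225
#123: finishes 22, weight 6, w·C = 132
#144: finishes 34, weight 7, w·C = 238
#137: finishes 40, weight 1, w·C = 40
#102: finishes 60, weight 3, w·C = 180
#130: finishes 78, weight 2, w·C = 156
Sum = 36+225+132+238+40+180+156 = 1007.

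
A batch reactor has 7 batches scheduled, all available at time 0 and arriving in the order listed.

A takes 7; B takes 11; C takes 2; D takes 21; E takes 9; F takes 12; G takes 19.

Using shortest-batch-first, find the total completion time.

SPT (increasing processing time): C A E B F G D.
C: 0→2
A: 2→9
E: 9→18
B: 18→29
F: 29→41
G: 41→60
D: 60→81
Sum = 2+9+18+29+41+60+81 = 240.

240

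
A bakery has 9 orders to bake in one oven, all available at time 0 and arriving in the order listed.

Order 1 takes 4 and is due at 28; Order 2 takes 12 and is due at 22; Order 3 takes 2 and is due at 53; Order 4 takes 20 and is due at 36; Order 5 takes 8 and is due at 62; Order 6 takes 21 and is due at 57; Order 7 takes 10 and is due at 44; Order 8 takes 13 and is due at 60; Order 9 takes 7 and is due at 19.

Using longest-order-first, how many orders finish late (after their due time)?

LPT (decreasing processing time): Order 6 Order 4 Order 8 Order 2 Order 7 Order 5 Order 9 Order 1 Order 3.
Order 6: 0→21, due 57, tardiness 0
Order 4: 21→41, due 36, tardiness 5
Order 8: 41→54, due 60, tardiness 0
Order 2: 54→66, due 22, tardiness 44
Order 7: 66→76, due 44, tardiness 32
Order 5: 76→84, due 62, tardiness 22
Order 9: 84→91, due 19, tardiness 72
Order 1: 91→95, due 28, tardiness 67
Order 3: 95→97, due 53, tardiness 44
Late orders: 7.

7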